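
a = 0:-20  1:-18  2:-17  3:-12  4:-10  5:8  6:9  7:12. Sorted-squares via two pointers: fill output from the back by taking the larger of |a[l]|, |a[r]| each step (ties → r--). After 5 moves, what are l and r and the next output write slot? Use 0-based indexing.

l=4, r=6, next write slot=2

l=0 r=7: |-20|>|12| out[7]=400, l++
l=1 r=7: |-18|>|12| out[6]=324, l++
l=2 r=7: |-17|>|12| out[5]=289, l++
l=3 r=7: |-12|<=|12| out[4]=144, r--
l=3 r=6: |-12|>|9| out[3]=144, l++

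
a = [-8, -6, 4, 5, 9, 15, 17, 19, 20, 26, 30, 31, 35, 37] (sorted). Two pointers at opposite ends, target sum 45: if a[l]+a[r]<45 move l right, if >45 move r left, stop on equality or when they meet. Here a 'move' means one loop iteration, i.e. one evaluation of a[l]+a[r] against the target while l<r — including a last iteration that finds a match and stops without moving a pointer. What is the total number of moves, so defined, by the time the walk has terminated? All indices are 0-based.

l=0 r=13: -8+37=29 <45, l++
l=1 r=13: -6+37=31 <45, l++
l=2 r=13: 4+37=41 <45, l++
l=3 r=13: 5+37=42 <45, l++
l=4 r=13: 9+37=46 >45, r--
l=4 r=12: 9+35=44 <45, l++
l=5 r=12: 15+35=50 >45, r--
l=5 r=11: 15+31=46 >45, r--
l=5 r=10: 15+30=45, found

9 moves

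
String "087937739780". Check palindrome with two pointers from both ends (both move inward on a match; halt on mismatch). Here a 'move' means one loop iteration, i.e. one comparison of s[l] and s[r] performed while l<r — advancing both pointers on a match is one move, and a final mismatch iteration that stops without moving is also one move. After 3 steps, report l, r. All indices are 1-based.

l=1 r=12: '0'=='0', l++,r--
l=2 r=11: '8'=='8', l++,r--
l=3 r=10: '7'=='7', l++,r--

l=4, r=9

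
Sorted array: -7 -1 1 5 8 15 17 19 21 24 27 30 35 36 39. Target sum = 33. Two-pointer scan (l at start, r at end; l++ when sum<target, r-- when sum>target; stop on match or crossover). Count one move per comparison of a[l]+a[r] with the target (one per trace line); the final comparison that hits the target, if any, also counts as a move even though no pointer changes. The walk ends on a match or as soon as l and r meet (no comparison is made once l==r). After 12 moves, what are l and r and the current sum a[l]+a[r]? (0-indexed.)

l=5, r=7, sum=34

l=0 r=14: -7+39=32 <33, l++
l=1 r=14: -1+39=38 >33, r--
l=1 r=13: -1+36=35 >33, r--
l=1 r=12: -1+35=34 >33, r--
l=1 r=11: -1+30=29 <33, l++
l=2 r=11: 1+30=31 <33, l++
l=3 r=11: 5+30=35 >33, r--
l=3 r=10: 5+27=32 <33, l++
l=4 r=10: 8+27=35 >33, r--
l=4 r=9: 8+24=32 <33, l++
l=5 r=9: 15+24=39 >33, r--
l=5 r=8: 15+21=36 >33, r--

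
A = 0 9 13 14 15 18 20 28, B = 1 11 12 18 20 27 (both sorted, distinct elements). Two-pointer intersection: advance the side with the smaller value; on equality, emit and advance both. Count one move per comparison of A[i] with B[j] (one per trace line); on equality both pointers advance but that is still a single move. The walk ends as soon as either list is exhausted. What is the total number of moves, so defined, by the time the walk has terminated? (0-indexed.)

i=0 j=0: 0<1, i++
i=1 j=0: 9>1, j++
i=1 j=1: 9<11, i++
i=2 j=1: 13>11, j++
i=2 j=2: 13>12, j++
i=2 j=3: 13<18, i++
i=3 j=3: 14<18, i++
i=4 j=3: 15<18, i++
i=5 j=3: 18==18 emit, i++,j++
i=6 j=4: 20==20 emit, i++,j++
i=7 j=5: 28>27, j++

11 moves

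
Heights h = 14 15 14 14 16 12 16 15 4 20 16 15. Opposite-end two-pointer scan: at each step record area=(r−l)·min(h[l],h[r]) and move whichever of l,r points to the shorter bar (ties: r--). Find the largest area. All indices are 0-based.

[0,11] min(14,15)*11=154 best=154 * → l++
[1,11] min(15,15)*10=150 best=154 → r--
[1,10] min(15,16)*9=135 best=154 → l++
[2,10] min(14,16)*8=112 best=154 → l++
[3,10] min(14,16)*7=98 best=154 → l++
[4,10] min(16,16)*6=96 best=154 → r--
[4,9] min(16,20)*5=80 best=154 → l++
[5,9] min(12,20)*4=48 best=154 → l++
[6,9] min(16,20)*3=48 best=154 → l++
[7,9] min(15,20)*2=30 best=154 → l++
[8,9] min(4,20)*1=4 best=154 → l++

max area = 154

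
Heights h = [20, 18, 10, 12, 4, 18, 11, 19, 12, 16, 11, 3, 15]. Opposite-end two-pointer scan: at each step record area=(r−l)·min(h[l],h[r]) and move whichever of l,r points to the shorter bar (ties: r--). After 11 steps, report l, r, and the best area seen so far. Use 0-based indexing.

l=0, r=1, best area=180

[0,12] min(20,15)*12=180 best=180 * → r--
[0,11] min(20,3)*11=33 best=180 → r--
[0,10] min(20,11)*10=110 best=180 → r--
[0,9] min(20,16)*9=144 best=180 → r--
[0,8] min(20,12)*8=96 best=180 → r--
[0,7] min(20,19)*7=133 best=180 → r--
[0,6] min(20,11)*6=66 best=180 → r--
[0,5] min(20,18)*5=90 best=180 → r--
[0,4] min(20,4)*4=16 best=180 → r--
[0,3] min(20,12)*3=36 best=180 → r--
[0,2] min(20,10)*2=20 best=180 → r--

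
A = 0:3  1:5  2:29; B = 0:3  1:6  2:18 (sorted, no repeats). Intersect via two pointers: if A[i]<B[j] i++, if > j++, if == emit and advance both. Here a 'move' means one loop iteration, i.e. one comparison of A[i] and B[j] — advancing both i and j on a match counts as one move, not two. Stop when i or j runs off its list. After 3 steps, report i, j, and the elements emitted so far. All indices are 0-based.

i=0 j=0: 3==3 emit, i++,j++
i=1 j=1: 5<6, i++
i=2 j=1: 29>6, j++

i=2, j=2, emitted=[3]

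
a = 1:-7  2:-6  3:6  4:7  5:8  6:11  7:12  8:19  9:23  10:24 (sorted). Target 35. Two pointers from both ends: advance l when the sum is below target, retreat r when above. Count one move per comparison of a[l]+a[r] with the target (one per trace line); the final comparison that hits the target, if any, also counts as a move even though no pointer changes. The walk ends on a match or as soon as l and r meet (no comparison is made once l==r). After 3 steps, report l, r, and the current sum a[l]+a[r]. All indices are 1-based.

l=4, r=10, sum=31

l=1 r=10: -7+24=17 <35, l++
l=2 r=10: -6+24=18 <35, l++
l=3 r=10: 6+24=30 <35, l++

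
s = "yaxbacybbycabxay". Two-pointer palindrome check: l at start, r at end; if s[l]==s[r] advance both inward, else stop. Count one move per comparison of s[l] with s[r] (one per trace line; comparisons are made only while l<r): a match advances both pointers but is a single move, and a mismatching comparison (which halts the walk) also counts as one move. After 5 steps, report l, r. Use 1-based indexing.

l=6, r=11

l=1 r=16: 'y'=='y', l++,r--
l=2 r=15: 'a'=='a', l++,r--
l=3 r=14: 'x'=='x', l++,r--
l=4 r=13: 'b'=='b', l++,r--
l=5 r=12: 'a'=='a', l++,r--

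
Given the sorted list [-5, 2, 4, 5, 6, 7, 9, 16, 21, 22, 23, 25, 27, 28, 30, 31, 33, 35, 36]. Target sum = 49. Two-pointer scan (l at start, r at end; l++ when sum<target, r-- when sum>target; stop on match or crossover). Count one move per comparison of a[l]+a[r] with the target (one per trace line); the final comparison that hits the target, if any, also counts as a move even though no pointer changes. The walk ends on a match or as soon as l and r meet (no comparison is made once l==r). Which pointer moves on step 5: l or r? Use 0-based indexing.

l=0 r=18: -5+36=31 <49, l++
l=1 r=18: 2+36=38 <49, l++
l=2 r=18: 4+36=40 <49, l++
l=3 r=18: 5+36=41 <49, l++
l=4 r=18: 6+36=42 <49, l++

l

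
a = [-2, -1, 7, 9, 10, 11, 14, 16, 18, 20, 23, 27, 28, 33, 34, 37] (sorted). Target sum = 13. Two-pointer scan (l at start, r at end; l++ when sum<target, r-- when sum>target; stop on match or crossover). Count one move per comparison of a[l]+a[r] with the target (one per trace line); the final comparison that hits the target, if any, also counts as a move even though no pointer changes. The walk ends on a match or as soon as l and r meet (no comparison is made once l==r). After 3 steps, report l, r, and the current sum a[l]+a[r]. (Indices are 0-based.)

[0,15] -2+37=35 >13 → r--
[0,14] -2+34=32 >13 → r--
[0,13] -2+33=31 >13 → r--

l=0, r=12, sum=26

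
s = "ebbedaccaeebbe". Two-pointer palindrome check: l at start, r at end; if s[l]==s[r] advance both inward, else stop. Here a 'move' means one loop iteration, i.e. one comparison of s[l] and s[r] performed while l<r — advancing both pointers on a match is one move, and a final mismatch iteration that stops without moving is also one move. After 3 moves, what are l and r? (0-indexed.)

l=0 r=13: 'e'=='e', l++,r--
l=1 r=12: 'b'=='b', l++,r--
l=2 r=11: 'b'=='b', l++,r--

l=3, r=10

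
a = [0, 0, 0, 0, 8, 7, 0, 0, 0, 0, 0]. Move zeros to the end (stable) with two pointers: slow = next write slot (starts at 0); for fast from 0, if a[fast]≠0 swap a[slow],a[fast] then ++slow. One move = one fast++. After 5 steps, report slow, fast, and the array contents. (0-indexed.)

slow=0 fast=0: a[fast]=0, fast++
slow=0 fast=1: a[fast]=0, fast++
slow=0 fast=2: a[fast]=0, fast++
slow=0 fast=3: a[fast]=0, fast++
slow=0 fast=4: a[fast]=8≠0 swap→a[0]=8, slow++,fast++

slow=1, fast=5, a=[8, 0, 0, 0, 0, 7, 0, 0, 0, 0, 0]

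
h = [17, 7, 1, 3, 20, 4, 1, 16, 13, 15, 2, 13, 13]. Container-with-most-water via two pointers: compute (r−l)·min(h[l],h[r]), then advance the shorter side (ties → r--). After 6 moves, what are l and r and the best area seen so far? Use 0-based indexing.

l=0 r=12: min(17,13)*12=156 best=156 *, r--
l=0 r=11: min(17,13)*11=143 best=156, r--
l=0 r=10: min(17,2)*10=20 best=156, r--
l=0 r=9: min(17,15)*9=135 best=156, r--
l=0 r=8: min(17,13)*8=104 best=156, r--
l=0 r=7: min(17,16)*7=112 best=156, r--

l=0, r=6, best area=156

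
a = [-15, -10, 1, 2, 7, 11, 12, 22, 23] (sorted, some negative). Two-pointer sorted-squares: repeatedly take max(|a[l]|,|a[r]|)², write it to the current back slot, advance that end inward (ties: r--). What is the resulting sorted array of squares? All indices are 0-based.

[1, 4, 49, 100, 121, 144, 225, 484, 529]

[0,8] |-15|<=|23| out[8]=529 → r--
[0,7] |-15|<=|22| out[7]=484 → r--
[0,6] |-15|>|12| out[6]=225 → l++
[1,6] |-10|<=|12| out[5]=144 → r--
[1,5] |-10|<=|11| out[4]=121 → r--
[1,4] |-10|>|7| out[3]=100 → l++
[2,4] |1|<=|7| out[2]=49 → r--
[2,3] |1|<=|2| out[1]=4 → r--
[2,2] |1|<=|1| out[0]=1 → r--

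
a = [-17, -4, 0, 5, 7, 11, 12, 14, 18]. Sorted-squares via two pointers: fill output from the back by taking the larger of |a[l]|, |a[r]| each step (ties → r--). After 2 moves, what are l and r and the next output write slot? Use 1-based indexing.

l=2, r=8, next write slot=7

l=1 r=9: |-17|<=|18| out[9]=324, r--
l=1 r=8: |-17|>|14| out[8]=289, l++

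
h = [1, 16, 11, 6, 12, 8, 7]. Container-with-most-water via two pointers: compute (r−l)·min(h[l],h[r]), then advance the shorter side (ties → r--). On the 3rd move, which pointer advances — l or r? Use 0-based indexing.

r

l=0 r=6: min(1,7)*6=6 best=6 *, l++
l=1 r=6: min(16,7)*5=35 best=35 *, r--
l=1 r=5: min(16,8)*4=32 best=35, r--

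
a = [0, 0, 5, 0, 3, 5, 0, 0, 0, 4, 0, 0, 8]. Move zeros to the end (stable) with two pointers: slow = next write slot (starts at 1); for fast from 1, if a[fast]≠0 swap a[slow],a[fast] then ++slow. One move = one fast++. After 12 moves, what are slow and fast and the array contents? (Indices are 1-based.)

slow=1 fast=1: a[fast]=0, fast++
slow=1 fast=2: a[fast]=0, fast++
slow=1 fast=3: a[fast]=5≠0 swap→a[1]=5, slow++,fast++
slow=2 fast=4: a[fast]=0, fast++
slow=2 fast=5: a[fast]=3≠0 swap→a[2]=3, slow++,fast++
slow=3 fast=6: a[fast]=5≠0 swap→a[3]=5, slow++,fast++
slow=4 fast=7: a[fast]=0, fast++
slow=4 fast=8: a[fast]=0, fast++
slow=4 fast=9: a[fast]=0, fast++
slow=4 fast=10: a[fast]=4≠0 swap→a[4]=4, slow++,fast++
slow=5 fast=11: a[fast]=0, fast++
slow=5 fast=12: a[fast]=0, fast++

slow=5, fast=13, a=[5, 3, 5, 4, 0, 0, 0, 0, 0, 0, 0, 0, 8]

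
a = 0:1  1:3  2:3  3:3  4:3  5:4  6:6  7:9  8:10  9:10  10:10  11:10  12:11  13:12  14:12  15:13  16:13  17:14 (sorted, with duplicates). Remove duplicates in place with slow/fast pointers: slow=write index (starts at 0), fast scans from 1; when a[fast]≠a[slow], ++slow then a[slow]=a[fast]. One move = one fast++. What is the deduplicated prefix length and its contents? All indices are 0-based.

slow=0 fast=1: a[fast]=3≠a[slow]=1 write a[1]=3, slow++,fast++
slow=1 fast=2: a[fast]=3=a[slow] dup, fast++
slow=1 fast=3: a[fast]=3=a[slow] dup, fast++
slow=1 fast=4: a[fast]=3=a[slow] dup, fast++
slow=1 fast=5: a[fast]=4≠a[slow]=3 write a[2]=4, slow++,fast++
slow=2 fast=6: a[fast]=6≠a[slow]=4 write a[3]=6, slow++,fast++
slow=3 fast=7: a[fast]=9≠a[slow]=6 write a[4]=9, slow++,fast++
slow=4 fast=8: a[fast]=10≠a[slow]=9 write a[5]=10, slow++,fast++
slow=5 fast=9: a[fast]=10=a[slow] dup, fast++
slow=5 fast=10: a[fast]=10=a[slow] dup, fast++
slow=5 fast=11: a[fast]=10=a[slow] dup, fast++
slow=5 fast=12: a[fast]=11≠a[slow]=10 write a[6]=11, slow++,fast++
slow=6 fast=13: a[fast]=12≠a[slow]=11 write a[7]=12, slow++,fast++
slow=7 fast=14: a[fast]=12=a[slow] dup, fast++
slow=7 fast=15: a[fast]=13≠a[slow]=12 write a[8]=13, slow++,fast++
slow=8 fast=16: a[fast]=13=a[slow] dup, fast++
slow=8 fast=17: a[fast]=14≠a[slow]=13 write a[9]=14, slow++,fast++

length 10; prefix = [1, 3, 4, 6, 9, 10, 11, 12, 13, 14]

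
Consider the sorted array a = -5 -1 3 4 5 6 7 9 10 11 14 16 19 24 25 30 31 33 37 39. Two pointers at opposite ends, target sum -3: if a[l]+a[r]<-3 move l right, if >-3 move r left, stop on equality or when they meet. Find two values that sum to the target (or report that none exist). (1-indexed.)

l=1 r=20: -5+39=34 >-3, r--
l=1 r=19: -5+37=32 >-3, r--
l=1 r=18: -5+33=28 >-3, r--
l=1 r=17: -5+31=26 >-3, r--
l=1 r=16: -5+30=25 >-3, r--
l=1 r=15: -5+25=20 >-3, r--
l=1 r=14: -5+24=19 >-3, r--
l=1 r=13: -5+19=14 >-3, r--
l=1 r=12: -5+16=11 >-3, r--
l=1 r=11: -5+14=9 >-3, r--
l=1 r=10: -5+11=6 >-3, r--
l=1 r=9: -5+10=5 >-3, r--
l=1 r=8: -5+9=4 >-3, r--
l=1 r=7: -5+7=2 >-3, r--
l=1 r=6: -5+6=1 >-3, r--
l=1 r=5: -5+5=0 >-3, r--
l=1 r=4: -5+4=-1 >-3, r--
l=1 r=3: -5+3=-2 >-3, r--
l=1 r=2: -5+-1=-6 <-3, l++

no pair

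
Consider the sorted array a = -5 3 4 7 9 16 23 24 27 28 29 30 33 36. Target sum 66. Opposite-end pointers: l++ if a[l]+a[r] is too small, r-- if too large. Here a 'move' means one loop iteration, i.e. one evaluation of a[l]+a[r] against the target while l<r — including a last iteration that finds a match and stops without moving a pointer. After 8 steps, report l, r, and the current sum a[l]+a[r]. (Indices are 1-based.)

l=9, r=14, sum=63

l=1 r=14: -5+36=31 <66, l++
l=2 r=14: 3+36=39 <66, l++
l=3 r=14: 4+36=40 <66, l++
l=4 r=14: 7+36=43 <66, l++
l=5 r=14: 9+36=45 <66, l++
l=6 r=14: 16+36=52 <66, l++
l=7 r=14: 23+36=59 <66, l++
l=8 r=14: 24+36=60 <66, l++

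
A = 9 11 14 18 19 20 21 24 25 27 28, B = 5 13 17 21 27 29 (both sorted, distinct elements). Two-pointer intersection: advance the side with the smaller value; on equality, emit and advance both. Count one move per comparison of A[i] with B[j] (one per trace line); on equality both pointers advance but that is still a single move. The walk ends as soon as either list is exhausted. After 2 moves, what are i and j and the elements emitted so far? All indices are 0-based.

[i=0,j=0] 9>5 → j++
[i=0,j=1] 9<13 → i++

i=1, j=1, emitted=[]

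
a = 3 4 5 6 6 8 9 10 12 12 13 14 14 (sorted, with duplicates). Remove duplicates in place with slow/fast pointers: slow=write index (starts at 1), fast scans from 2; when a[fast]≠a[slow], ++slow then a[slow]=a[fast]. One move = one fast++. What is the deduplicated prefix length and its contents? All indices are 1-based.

length 10; prefix = [3, 4, 5, 6, 8, 9, 10, 12, 13, 14]

(s=1,f=2) a[fast]=4≠a[slow]=3 write a[2]=4 → slow++,fast++
(s=2,f=3) a[fast]=5≠a[slow]=4 write a[3]=5 → slow++,fast++
(s=3,f=4) a[fast]=6≠a[slow]=5 write a[4]=6 → slow++,fast++
(s=4,f=5) a[fast]=6=a[slow] dup → fast++
(s=4,f=6) a[fast]=8≠a[slow]=6 write a[5]=8 → slow++,fast++
(s=5,f=7) a[fast]=9≠a[slow]=8 write a[6]=9 → slow++,fast++
(s=6,f=8) a[fast]=10≠a[slow]=9 write a[7]=10 → slow++,fast++
(s=7,f=9) a[fast]=12≠a[slow]=10 write a[8]=12 → slow++,fast++
(s=8,f=10) a[fast]=12=a[slow] dup → fast++
(s=8,f=11) a[fast]=13≠a[slow]=12 write a[9]=13 → slow++,fast++
(s=9,f=12) a[fast]=14≠a[slow]=13 write a[10]=14 → slow++,fast++
(s=10,f=13) a[fast]=14=a[slow] dup → fast++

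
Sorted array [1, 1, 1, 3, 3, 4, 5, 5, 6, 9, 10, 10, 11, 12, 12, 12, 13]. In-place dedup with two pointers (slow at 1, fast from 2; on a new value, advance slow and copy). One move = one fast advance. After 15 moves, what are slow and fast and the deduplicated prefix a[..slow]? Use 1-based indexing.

slow=9, fast=17, prefix=[1, 3, 4, 5, 6, 9, 10, 11, 12]

(s=1,f=2) a[fast]=1=a[slow] dup → fast++
(s=1,f=3) a[fast]=1=a[slow] dup → fast++
(s=1,f=4) a[fast]=3≠a[slow]=1 write a[2]=3 → slow++,fast++
(s=2,f=5) a[fast]=3=a[slow] dup → fast++
(s=2,f=6) a[fast]=4≠a[slow]=3 write a[3]=4 → slow++,fast++
(s=3,f=7) a[fast]=5≠a[slow]=4 write a[4]=5 → slow++,fast++
(s=4,f=8) a[fast]=5=a[slow] dup → fast++
(s=4,f=9) a[fast]=6≠a[slow]=5 write a[5]=6 → slow++,fast++
(s=5,f=10) a[fast]=9≠a[slow]=6 write a[6]=9 → slow++,fast++
(s=6,f=11) a[fast]=10≠a[slow]=9 write a[7]=10 → slow++,fast++
(s=7,f=12) a[fast]=10=a[slow] dup → fast++
(s=7,f=13) a[fast]=11≠a[slow]=10 write a[8]=11 → slow++,fast++
(s=8,f=14) a[fast]=12≠a[slow]=11 write a[9]=12 → slow++,fast++
(s=9,f=15) a[fast]=12=a[slow] dup → fast++
(s=9,f=16) a[fast]=12=a[slow] dup → fast++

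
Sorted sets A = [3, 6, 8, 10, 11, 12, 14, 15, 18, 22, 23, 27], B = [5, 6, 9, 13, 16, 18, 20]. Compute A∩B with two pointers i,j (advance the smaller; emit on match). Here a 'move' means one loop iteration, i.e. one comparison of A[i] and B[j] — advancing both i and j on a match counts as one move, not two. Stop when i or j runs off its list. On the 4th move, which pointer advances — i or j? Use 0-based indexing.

i=0 j=0: 3<5, i++
i=1 j=0: 6>5, j++
i=1 j=1: 6==6 emit, i++,j++
i=2 j=2: 8<9, i++

i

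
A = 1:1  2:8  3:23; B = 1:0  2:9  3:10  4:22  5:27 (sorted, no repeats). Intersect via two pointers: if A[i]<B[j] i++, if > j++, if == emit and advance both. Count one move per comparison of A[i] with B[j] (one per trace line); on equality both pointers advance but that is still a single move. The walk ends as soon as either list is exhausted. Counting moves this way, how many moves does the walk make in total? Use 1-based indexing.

7 moves

i=1 j=1: 1>0, j++
i=1 j=2: 1<9, i++
i=2 j=2: 8<9, i++
i=3 j=2: 23>9, j++
i=3 j=3: 23>10, j++
i=3 j=4: 23>22, j++
i=3 j=5: 23<27, i++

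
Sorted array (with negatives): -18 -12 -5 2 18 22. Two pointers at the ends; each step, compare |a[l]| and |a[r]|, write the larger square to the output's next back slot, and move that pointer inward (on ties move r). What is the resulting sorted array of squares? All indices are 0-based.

[0,5] |-18|<=|22| out[5]=484 → r--
[0,4] |-18|<=|18| out[4]=324 → r--
[0,3] |-18|>|2| out[3]=324 → l++
[1,3] |-12|>|2| out[2]=144 → l++
[2,3] |-5|>|2| out[1]=25 → l++
[3,3] |2|<=|2| out[0]=4 → r--

[4, 25, 144, 324, 324, 484]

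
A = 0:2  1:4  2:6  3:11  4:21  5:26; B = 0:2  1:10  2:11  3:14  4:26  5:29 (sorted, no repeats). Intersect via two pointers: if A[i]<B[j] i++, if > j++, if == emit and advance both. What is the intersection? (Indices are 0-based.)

intersection = [2, 11, 26]

[i=0,j=0] 2==2 emit → i++,j++
[i=1,j=1] 4<10 → i++
[i=2,j=1] 6<10 → i++
[i=3,j=1] 11>10 → j++
[i=3,j=2] 11==11 emit → i++,j++
[i=4,j=3] 21>14 → j++
[i=4,j=4] 21<26 → i++
[i=5,j=4] 26==26 emit → i++,j++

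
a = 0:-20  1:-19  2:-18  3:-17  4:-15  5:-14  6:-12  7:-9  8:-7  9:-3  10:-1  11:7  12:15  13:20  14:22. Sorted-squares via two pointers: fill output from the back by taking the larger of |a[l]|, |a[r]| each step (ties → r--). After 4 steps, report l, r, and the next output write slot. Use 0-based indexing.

l=2, r=12, next write slot=10

l=0 r=14: |-20|<=|22| out[14]=484, r--
l=0 r=13: |-20|<=|20| out[13]=400, r--
l=0 r=12: |-20|>|15| out[12]=400, l++
l=1 r=12: |-19|>|15| out[11]=361, l++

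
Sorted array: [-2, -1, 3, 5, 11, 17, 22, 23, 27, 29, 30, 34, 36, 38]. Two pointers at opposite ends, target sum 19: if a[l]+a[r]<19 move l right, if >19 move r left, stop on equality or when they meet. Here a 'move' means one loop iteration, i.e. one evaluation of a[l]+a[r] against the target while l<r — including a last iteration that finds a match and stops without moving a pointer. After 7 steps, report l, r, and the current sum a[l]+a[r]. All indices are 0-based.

l=0 r=13: -2+38=36 >19, r--
l=0 r=12: -2+36=34 >19, r--
l=0 r=11: -2+34=32 >19, r--
l=0 r=10: -2+30=28 >19, r--
l=0 r=9: -2+29=27 >19, r--
l=0 r=8: -2+27=25 >19, r--
l=0 r=7: -2+23=21 >19, r--

l=0, r=6, sum=20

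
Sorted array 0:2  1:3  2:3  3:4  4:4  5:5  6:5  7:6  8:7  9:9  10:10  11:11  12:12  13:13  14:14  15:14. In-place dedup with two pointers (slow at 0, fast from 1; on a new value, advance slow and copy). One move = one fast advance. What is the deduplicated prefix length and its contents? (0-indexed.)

length 12; prefix = [2, 3, 4, 5, 6, 7, 9, 10, 11, 12, 13, 14]

slow=0 fast=1: a[fast]=3≠a[slow]=2 write a[1]=3, slow++,fast++
slow=1 fast=2: a[fast]=3=a[slow] dup, fast++
slow=1 fast=3: a[fast]=4≠a[slow]=3 write a[2]=4, slow++,fast++
slow=2 fast=4: a[fast]=4=a[slow] dup, fast++
slow=2 fast=5: a[fast]=5≠a[slow]=4 write a[3]=5, slow++,fast++
slow=3 fast=6: a[fast]=5=a[slow] dup, fast++
slow=3 fast=7: a[fast]=6≠a[slow]=5 write a[4]=6, slow++,fast++
slow=4 fast=8: a[fast]=7≠a[slow]=6 write a[5]=7, slow++,fast++
slow=5 fast=9: a[fast]=9≠a[slow]=7 write a[6]=9, slow++,fast++
slow=6 fast=10: a[fast]=10≠a[slow]=9 write a[7]=10, slow++,fast++
slow=7 fast=11: a[fast]=11≠a[slow]=10 write a[8]=11, slow++,fast++
slow=8 fast=12: a[fast]=12≠a[slow]=11 write a[9]=12, slow++,fast++
slow=9 fast=13: a[fast]=13≠a[slow]=12 write a[10]=13, slow++,fast++
slow=10 fast=14: a[fast]=14≠a[slow]=13 write a[11]=14, slow++,fast++
slow=11 fast=15: a[fast]=14=a[slow] dup, fast++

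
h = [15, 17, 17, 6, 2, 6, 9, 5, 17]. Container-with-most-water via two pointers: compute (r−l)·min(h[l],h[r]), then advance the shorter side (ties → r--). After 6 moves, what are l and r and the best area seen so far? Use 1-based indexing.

l=2, r=4, best area=120

[1,9] min(15,17)*8=120 best=120 * → l++
[2,9] min(17,17)*7=119 best=120 → r--
[2,8] min(17,5)*6=30 best=120 → r--
[2,7] min(17,9)*5=45 best=120 → r--
[2,6] min(17,6)*4=24 best=120 → r--
[2,5] min(17,2)*3=6 best=120 → r--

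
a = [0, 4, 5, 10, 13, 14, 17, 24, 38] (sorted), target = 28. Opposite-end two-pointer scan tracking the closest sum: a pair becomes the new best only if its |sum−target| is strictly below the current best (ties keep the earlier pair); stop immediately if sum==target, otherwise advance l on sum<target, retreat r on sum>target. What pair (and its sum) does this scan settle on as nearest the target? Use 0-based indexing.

pair (4, 24) with sum 28 (|Δ|=0)

l=0 r=8: 0+38=38 d=10 *, r--
l=0 r=7: 0+24=24 d=4 *, l++
l=1 r=7: 4+24=28 d=0 *, stop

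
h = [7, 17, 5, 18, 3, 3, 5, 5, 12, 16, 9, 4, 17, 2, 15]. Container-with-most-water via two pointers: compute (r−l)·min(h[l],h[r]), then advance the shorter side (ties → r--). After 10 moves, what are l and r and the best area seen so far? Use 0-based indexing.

l=1, r=5, best area=195

[0,14] min(7,15)*14=98 best=98 * → l++
[1,14] min(17,15)*13=195 best=195 * → r--
[1,13] min(17,2)*12=24 best=195 → r--
[1,12] min(17,17)*11=187 best=195 → r--
[1,11] min(17,4)*10=40 best=195 → r--
[1,10] min(17,9)*9=81 best=195 → r--
[1,9] min(17,16)*8=128 best=195 → r--
[1,8] min(17,12)*7=84 best=195 → r--
[1,7] min(17,5)*6=30 best=195 → r--
[1,6] min(17,5)*5=25 best=195 → r--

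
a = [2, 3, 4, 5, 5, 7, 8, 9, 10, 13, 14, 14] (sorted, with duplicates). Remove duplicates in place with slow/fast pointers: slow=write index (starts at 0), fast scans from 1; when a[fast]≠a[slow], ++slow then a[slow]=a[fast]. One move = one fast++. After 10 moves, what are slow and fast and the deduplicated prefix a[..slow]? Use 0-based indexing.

(s=0,f=1) a[fast]=3≠a[slow]=2 write a[1]=3 → slow++,fast++
(s=1,f=2) a[fast]=4≠a[slow]=3 write a[2]=4 → slow++,fast++
(s=2,f=3) a[fast]=5≠a[slow]=4 write a[3]=5 → slow++,fast++
(s=3,f=4) a[fast]=5=a[slow] dup → fast++
(s=3,f=5) a[fast]=7≠a[slow]=5 write a[4]=7 → slow++,fast++
(s=4,f=6) a[fast]=8≠a[slow]=7 write a[5]=8 → slow++,fast++
(s=5,f=7) a[fast]=9≠a[slow]=8 write a[6]=9 → slow++,fast++
(s=6,f=8) a[fast]=10≠a[slow]=9 write a[7]=10 → slow++,fast++
(s=7,f=9) a[fast]=13≠a[slow]=10 write a[8]=13 → slow++,fast++
(s=8,f=10) a[fast]=14≠a[slow]=13 write a[9]=14 → slow++,fast++

slow=9, fast=11, prefix=[2, 3, 4, 5, 7, 8, 9, 10, 13, 14]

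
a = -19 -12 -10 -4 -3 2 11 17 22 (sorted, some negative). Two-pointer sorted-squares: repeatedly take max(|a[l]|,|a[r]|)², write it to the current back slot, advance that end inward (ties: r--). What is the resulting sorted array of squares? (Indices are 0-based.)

[0,8] |-19|<=|22| out[8]=484 → r--
[0,7] |-19|>|17| out[7]=361 → l++
[1,7] |-12|<=|17| out[6]=289 → r--
[1,6] |-12|>|11| out[5]=144 → l++
[2,6] |-10|<=|11| out[4]=121 → r--
[2,5] |-10|>|2| out[3]=100 → l++
[3,5] |-4|>|2| out[2]=16 → l++
[4,5] |-3|>|2| out[1]=9 → l++
[5,5] |2|<=|2| out[0]=4 → r--

[4, 9, 16, 100, 121, 144, 289, 361, 484]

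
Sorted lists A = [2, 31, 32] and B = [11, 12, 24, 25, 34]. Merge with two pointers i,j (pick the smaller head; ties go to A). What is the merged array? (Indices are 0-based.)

[i=0,j=0] A[i]=2<=B[j]=11 take 2 → i++
[i=1,j=0] A[i]=31>B[j]=11 take 11 → j++
[i=1,j=1] A[i]=31>B[j]=12 take 12 → j++
[i=1,j=2] A[i]=31>B[j]=24 take 24 → j++
[i=1,j=3] A[i]=31>B[j]=25 take 25 → j++
[i=1,j=4] A[i]=31<=B[j]=34 take 31 → i++
[i=2,j=4] A[i]=32<=B[j]=34 take 32 → i++
[i=3,j=4] A done, take B[j]=34 → j++

[2, 11, 12, 24, 25, 31, 32, 34]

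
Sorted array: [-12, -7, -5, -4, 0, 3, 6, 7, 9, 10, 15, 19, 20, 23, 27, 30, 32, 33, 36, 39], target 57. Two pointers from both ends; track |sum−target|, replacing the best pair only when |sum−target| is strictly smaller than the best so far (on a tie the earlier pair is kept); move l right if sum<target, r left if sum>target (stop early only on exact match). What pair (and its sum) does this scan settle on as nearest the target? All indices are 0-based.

l=0 r=19: -12+39=27 d=30 *, l++
l=1 r=19: -7+39=32 d=25 *, l++
l=2 r=19: -5+39=34 d=23 *, l++
l=3 r=19: -4+39=35 d=22 *, l++
l=4 r=19: 0+39=39 d=18 *, l++
l=5 r=19: 3+39=42 d=15 *, l++
l=6 r=19: 6+39=45 d=12 *, l++
l=7 r=19: 7+39=46 d=11 *, l++
l=8 r=19: 9+39=48 d=9 *, l++
l=9 r=19: 10+39=49 d=8 *, l++
l=10 r=19: 15+39=54 d=3 *, l++
l=11 r=19: 19+39=58 d=1 *, r--
l=11 r=18: 19+36=55 d=2, l++
l=12 r=18: 20+36=56 d=1, l++
l=13 r=18: 23+36=59 d=2, r--
l=13 r=17: 23+33=56 d=1, l++
l=14 r=17: 27+33=60 d=3, r--
l=14 r=16: 27+32=59 d=2, r--
l=14 r=15: 27+30=57 d=0 *, stop

pair (27, 30) with sum 57 (|Δ|=0)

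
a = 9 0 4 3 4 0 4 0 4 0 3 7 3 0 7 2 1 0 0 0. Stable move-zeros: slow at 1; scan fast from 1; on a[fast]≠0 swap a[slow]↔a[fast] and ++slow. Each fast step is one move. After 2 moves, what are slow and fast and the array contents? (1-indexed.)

slow=1 fast=1: a[fast]=9≠0 swap→a[1]=9, slow++,fast++
slow=2 fast=2: a[fast]=0, fast++

slow=2, fast=3, a=[9, 0, 4, 3, 4, 0, 4, 0, 4, 0, 3, 7, 3, 0, 7, 2, 1, 0, 0, 0]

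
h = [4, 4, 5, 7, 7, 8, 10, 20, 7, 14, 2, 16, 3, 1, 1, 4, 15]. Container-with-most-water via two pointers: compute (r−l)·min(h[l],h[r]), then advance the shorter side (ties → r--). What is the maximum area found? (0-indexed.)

max area = 135

[0,16] min(4,15)*16=64 best=64 * → l++
[1,16] min(4,15)*15=60 best=64 → l++
[2,16] min(5,15)*14=70 best=70 * → l++
[3,16] min(7,15)*13=91 best=91 * → l++
[4,16] min(7,15)*12=84 best=91 → l++
[5,16] min(8,15)*11=88 best=91 → l++
[6,16] min(10,15)*10=100 best=100 * → l++
[7,16] min(20,15)*9=135 best=135 * → r--
[7,15] min(20,4)*8=32 best=135 → r--
[7,14] min(20,1)*7=7 best=135 → r--
[7,13] min(20,1)*6=6 best=135 → r--
[7,12] min(20,3)*5=15 best=135 → r--
[7,11] min(20,16)*4=64 best=135 → r--
[7,10] min(20,2)*3=6 best=135 → r--
[7,9] min(20,14)*2=28 best=135 → r--
[7,8] min(20,7)*1=7 best=135 → r--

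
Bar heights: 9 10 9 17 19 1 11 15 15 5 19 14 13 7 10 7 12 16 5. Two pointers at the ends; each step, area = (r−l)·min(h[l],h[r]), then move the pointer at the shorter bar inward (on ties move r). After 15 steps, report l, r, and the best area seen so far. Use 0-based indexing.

l=4, r=7, best area=224

l=0 r=18: min(9,5)*18=90 best=90 *, r--
l=0 r=17: min(9,16)*17=153 best=153 *, l++
l=1 r=17: min(10,16)*16=160 best=160 *, l++
l=2 r=17: min(9,16)*15=135 best=160, l++
l=3 r=17: min(17,16)*14=224 best=224 *, r--
l=3 r=16: min(17,12)*13=156 best=224, r--
l=3 r=15: min(17,7)*12=84 best=224, r--
l=3 r=14: min(17,10)*11=110 best=224, r--
l=3 r=13: min(17,7)*10=70 best=224, r--
l=3 r=12: min(17,13)*9=117 best=224, r--
l=3 r=11: min(17,14)*8=112 best=224, r--
l=3 r=10: min(17,19)*7=119 best=224, l++
l=4 r=10: min(19,19)*6=114 best=224, r--
l=4 r=9: min(19,5)*5=25 best=224, r--
l=4 r=8: min(19,15)*4=60 best=224, r--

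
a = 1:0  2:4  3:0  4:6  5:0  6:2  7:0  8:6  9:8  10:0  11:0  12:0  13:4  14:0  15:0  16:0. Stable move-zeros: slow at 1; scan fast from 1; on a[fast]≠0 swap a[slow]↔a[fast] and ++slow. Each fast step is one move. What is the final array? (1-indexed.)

[4, 6, 2, 6, 8, 4, 0, 0, 0, 0, 0, 0, 0, 0, 0, 0]

slow=1 fast=1: a[fast]=0, fast++
slow=1 fast=2: a[fast]=4≠0 swap→a[1]=4, slow++,fast++
slow=2 fast=3: a[fast]=0, fast++
slow=2 fast=4: a[fast]=6≠0 swap→a[2]=6, slow++,fast++
slow=3 fast=5: a[fast]=0, fast++
slow=3 fast=6: a[fast]=2≠0 swap→a[3]=2, slow++,fast++
slow=4 fast=7: a[fast]=0, fast++
slow=4 fast=8: a[fast]=6≠0 swap→a[4]=6, slow++,fast++
slow=5 fast=9: a[fast]=8≠0 swap→a[5]=8, slow++,fast++
slow=6 fast=10: a[fast]=0, fast++
slow=6 fast=11: a[fast]=0, fast++
slow=6 fast=12: a[fast]=0, fast++
slow=6 fast=13: a[fast]=4≠0 swap→a[6]=4, slow++,fast++
slow=7 fast=14: a[fast]=0, fast++
slow=7 fast=15: a[fast]=0, fast++
slow=7 fast=16: a[fast]=0, fast++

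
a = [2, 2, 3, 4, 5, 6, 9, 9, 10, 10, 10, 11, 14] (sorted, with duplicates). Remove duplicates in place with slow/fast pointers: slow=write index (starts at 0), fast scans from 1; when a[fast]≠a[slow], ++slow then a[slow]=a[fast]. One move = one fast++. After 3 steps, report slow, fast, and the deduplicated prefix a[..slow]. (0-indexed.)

slow=2, fast=4, prefix=[2, 3, 4]

(s=0,f=1) a[fast]=2=a[slow] dup → fast++
(s=0,f=2) a[fast]=3≠a[slow]=2 write a[1]=3 → slow++,fast++
(s=1,f=3) a[fast]=4≠a[slow]=3 write a[2]=4 → slow++,fast++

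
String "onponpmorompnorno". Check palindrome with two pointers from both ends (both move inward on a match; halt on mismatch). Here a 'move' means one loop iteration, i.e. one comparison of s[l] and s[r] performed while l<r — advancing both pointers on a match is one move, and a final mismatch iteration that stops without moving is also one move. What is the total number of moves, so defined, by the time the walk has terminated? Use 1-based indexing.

3 moves

l=1 r=17: 'o'=='o', l++,r--
l=2 r=16: 'n'=='n', l++,r--
l=3 r=15: 'p'!='r', stop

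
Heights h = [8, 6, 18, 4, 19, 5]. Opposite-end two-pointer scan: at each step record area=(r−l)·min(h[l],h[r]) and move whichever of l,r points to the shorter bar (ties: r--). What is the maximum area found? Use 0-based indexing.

l=0 r=5: min(8,5)*5=25 best=25 *, r--
l=0 r=4: min(8,19)*4=32 best=32 *, l++
l=1 r=4: min(6,19)*3=18 best=32, l++
l=2 r=4: min(18,19)*2=36 best=36 *, l++
l=3 r=4: min(4,19)*1=4 best=36, l++

max area = 36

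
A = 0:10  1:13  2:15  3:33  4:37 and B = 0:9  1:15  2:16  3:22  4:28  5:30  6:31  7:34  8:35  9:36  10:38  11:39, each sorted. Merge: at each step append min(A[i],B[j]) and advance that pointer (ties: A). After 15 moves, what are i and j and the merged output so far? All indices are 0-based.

i=5, j=10, merged so far=[9, 10, 13, 15, 15, 16, 22, 28, 30, 31, 33, 34, 35, 36, 37]

i=0 j=0: A[i]=10>B[j]=9 take 9, j++
i=0 j=1: A[i]=10<=B[j]=15 take 10, i++
i=1 j=1: A[i]=13<=B[j]=15 take 13, i++
i=2 j=1: A[i]=15<=B[j]=15 take 15, i++
i=3 j=1: A[i]=33>B[j]=15 take 15, j++
i=3 j=2: A[i]=33>B[j]=16 take 16, j++
i=3 j=3: A[i]=33>B[j]=22 take 22, j++
i=3 j=4: A[i]=33>B[j]=28 take 28, j++
i=3 j=5: A[i]=33>B[j]=30 take 30, j++
i=3 j=6: A[i]=33>B[j]=31 take 31, j++
i=3 j=7: A[i]=33<=B[j]=34 take 33, i++
i=4 j=7: A[i]=37>B[j]=34 take 34, j++
i=4 j=8: A[i]=37>B[j]=35 take 35, j++
i=4 j=9: A[i]=37>B[j]=36 take 36, j++
i=4 j=10: A[i]=37<=B[j]=38 take 37, i++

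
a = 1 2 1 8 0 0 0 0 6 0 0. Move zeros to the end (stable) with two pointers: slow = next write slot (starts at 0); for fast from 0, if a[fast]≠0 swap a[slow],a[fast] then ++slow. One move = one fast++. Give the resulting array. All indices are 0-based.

slow=0 fast=0: a[fast]=1≠0 swap→a[0]=1, slow++,fast++
slow=1 fast=1: a[fast]=2≠0 swap→a[1]=2, slow++,fast++
slow=2 fast=2: a[fast]=1≠0 swap→a[2]=1, slow++,fast++
slow=3 fast=3: a[fast]=8≠0 swap→a[3]=8, slow++,fast++
slow=4 fast=4: a[fast]=0, fast++
slow=4 fast=5: a[fast]=0, fast++
slow=4 fast=6: a[fast]=0, fast++
slow=4 fast=7: a[fast]=0, fast++
slow=4 fast=8: a[fast]=6≠0 swap→a[4]=6, slow++,fast++
slow=5 fast=9: a[fast]=0, fast++
slow=5 fast=10: a[fast]=0, fast++

[1, 2, 1, 8, 6, 0, 0, 0, 0, 0, 0]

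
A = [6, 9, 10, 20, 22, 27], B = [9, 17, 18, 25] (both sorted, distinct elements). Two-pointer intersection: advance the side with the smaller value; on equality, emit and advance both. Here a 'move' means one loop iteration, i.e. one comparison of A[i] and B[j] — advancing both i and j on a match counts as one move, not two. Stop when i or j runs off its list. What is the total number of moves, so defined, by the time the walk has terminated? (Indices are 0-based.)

i=0 j=0: 6<9, i++
i=1 j=0: 9==9 emit, i++,j++
i=2 j=1: 10<17, i++
i=3 j=1: 20>17, j++
i=3 j=2: 20>18, j++
i=3 j=3: 20<25, i++
i=4 j=3: 22<25, i++
i=5 j=3: 27>25, j++

8 moves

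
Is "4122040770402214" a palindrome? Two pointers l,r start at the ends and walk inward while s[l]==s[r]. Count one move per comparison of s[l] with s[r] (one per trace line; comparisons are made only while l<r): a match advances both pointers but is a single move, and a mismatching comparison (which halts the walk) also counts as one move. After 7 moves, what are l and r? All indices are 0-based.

l=0 r=15: '4'=='4', l++,r--
l=1 r=14: '1'=='1', l++,r--
l=2 r=13: '2'=='2', l++,r--
l=3 r=12: '2'=='2', l++,r--
l=4 r=11: '0'=='0', l++,r--
l=5 r=10: '4'=='4', l++,r--
l=6 r=9: '0'=='0', l++,r--

l=7, r=8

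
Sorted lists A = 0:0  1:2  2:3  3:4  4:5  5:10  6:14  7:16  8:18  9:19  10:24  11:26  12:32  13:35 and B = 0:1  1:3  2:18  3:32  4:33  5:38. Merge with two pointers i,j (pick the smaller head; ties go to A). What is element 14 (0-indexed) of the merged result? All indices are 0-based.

merged[14] = 26

[i=0,j=0] A[i]=0<=B[j]=1 take 0 → i++
[i=1,j=0] A[i]=2>B[j]=1 take 1 → j++
[i=1,j=1] A[i]=2<=B[j]=3 take 2 → i++
[i=2,j=1] A[i]=3<=B[j]=3 take 3 → i++
[i=3,j=1] A[i]=4>B[j]=3 take 3 → j++
[i=3,j=2] A[i]=4<=B[j]=18 take 4 → i++
[i=4,j=2] A[i]=5<=B[j]=18 take 5 → i++
[i=5,j=2] A[i]=10<=B[j]=18 take 10 → i++
[i=6,j=2] A[i]=14<=B[j]=18 take 14 → i++
[i=7,j=2] A[i]=16<=B[j]=18 take 16 → i++
[i=8,j=2] A[i]=18<=B[j]=18 take 18 → i++
[i=9,j=2] A[i]=19>B[j]=18 take 18 → j++
[i=9,j=3] A[i]=19<=B[j]=32 take 19 → i++
[i=10,j=3] A[i]=24<=B[j]=32 take 24 → i++
[i=11,j=3] A[i]=26<=B[j]=32 take 26 → i++
[i=12,j=3] A[i]=32<=B[j]=32 take 32 → i++
[i=13,j=3] A[i]=35>B[j]=32 take 32 → j++
[i=13,j=4] A[i]=35>B[j]=33 take 33 → j++
[i=13,j=5] A[i]=35<=B[j]=38 take 35 → i++
[i=14,j=5] A done, take B[j]=38 → j++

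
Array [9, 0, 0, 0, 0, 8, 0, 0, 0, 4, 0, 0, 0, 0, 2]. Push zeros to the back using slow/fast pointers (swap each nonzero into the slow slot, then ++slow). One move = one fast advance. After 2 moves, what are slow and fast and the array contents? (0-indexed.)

slow=1, fast=2, a=[9, 0, 0, 0, 0, 8, 0, 0, 0, 4, 0, 0, 0, 0, 2]

(s=0,f=0) a[fast]=9≠0 swap→a[0]=9 → slow++,fast++
(s=1,f=1) a[fast]=0 → fast++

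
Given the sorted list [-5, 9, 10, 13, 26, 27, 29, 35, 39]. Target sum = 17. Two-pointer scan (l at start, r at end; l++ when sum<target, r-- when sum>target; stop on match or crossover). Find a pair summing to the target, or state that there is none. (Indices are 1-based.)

l=1 r=9: -5+39=34 >17, r--
l=1 r=8: -5+35=30 >17, r--
l=1 r=7: -5+29=24 >17, r--
l=1 r=6: -5+27=22 >17, r--
l=1 r=5: -5+26=21 >17, r--
l=1 r=4: -5+13=8 <17, l++
l=2 r=4: 9+13=22 >17, r--
l=2 r=3: 9+10=19 >17, r--

no pair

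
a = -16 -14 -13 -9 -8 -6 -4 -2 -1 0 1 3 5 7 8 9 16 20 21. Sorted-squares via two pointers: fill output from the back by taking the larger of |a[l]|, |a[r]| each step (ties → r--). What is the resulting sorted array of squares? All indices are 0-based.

l=0 r=18: |-16|<=|21| out[18]=441, r--
l=0 r=17: |-16|<=|20| out[17]=400, r--
l=0 r=16: |-16|<=|16| out[16]=256, r--
l=0 r=15: |-16|>|9| out[15]=256, l++
l=1 r=15: |-14|>|9| out[14]=196, l++
l=2 r=15: |-13|>|9| out[13]=169, l++
l=3 r=15: |-9|<=|9| out[12]=81, r--
l=3 r=14: |-9|>|8| out[11]=81, l++
l=4 r=14: |-8|<=|8| out[10]=64, r--
l=4 r=13: |-8|>|7| out[9]=64, l++
l=5 r=13: |-6|<=|7| out[8]=49, r--
l=5 r=12: |-6|>|5| out[7]=36, l++
l=6 r=12: |-4|<=|5| out[6]=25, r--
l=6 r=11: |-4|>|3| out[5]=16, l++
l=7 r=11: |-2|<=|3| out[4]=9, r--
l=7 r=10: |-2|>|1| out[3]=4, l++
l=8 r=10: |-1|<=|1| out[2]=1, r--
l=8 r=9: |-1|>|0| out[1]=1, l++
l=9 r=9: |0|<=|0| out[0]=0, r--

[0, 1, 1, 4, 9, 16, 25, 36, 49, 64, 64, 81, 81, 169, 196, 256, 256, 400, 441]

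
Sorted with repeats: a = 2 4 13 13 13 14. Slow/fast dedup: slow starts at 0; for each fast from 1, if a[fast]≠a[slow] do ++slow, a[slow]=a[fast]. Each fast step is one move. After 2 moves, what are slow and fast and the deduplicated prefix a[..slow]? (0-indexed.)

(s=0,f=1) a[fast]=4≠a[slow]=2 write a[1]=4 → slow++,fast++
(s=1,f=2) a[fast]=13≠a[slow]=4 write a[2]=13 → slow++,fast++

slow=2, fast=3, prefix=[2, 4, 13]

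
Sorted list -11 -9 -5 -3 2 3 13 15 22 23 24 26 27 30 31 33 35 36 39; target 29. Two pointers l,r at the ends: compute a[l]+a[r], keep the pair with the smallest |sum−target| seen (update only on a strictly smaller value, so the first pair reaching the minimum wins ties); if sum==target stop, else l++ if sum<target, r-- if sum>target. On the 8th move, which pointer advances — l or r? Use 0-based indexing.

l=0 r=18: -11+39=28 d=1 *, l++
l=1 r=18: -9+39=30 d=1, r--
l=1 r=17: -9+36=27 d=2, l++
l=2 r=17: -5+36=31 d=2, r--
l=2 r=16: -5+35=30 d=1, r--
l=2 r=15: -5+33=28 d=1, l++
l=3 r=15: -3+33=30 d=1, r--
l=3 r=14: -3+31=28 d=1, l++

l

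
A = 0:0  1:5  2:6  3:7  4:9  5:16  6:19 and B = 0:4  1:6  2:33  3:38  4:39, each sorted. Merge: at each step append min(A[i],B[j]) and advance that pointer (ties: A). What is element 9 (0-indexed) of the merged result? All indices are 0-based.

merged[9] = 33

[i=0,j=0] A[i]=0<=B[j]=4 take 0 → i++
[i=1,j=0] A[i]=5>B[j]=4 take 4 → j++
[i=1,j=1] A[i]=5<=B[j]=6 take 5 → i++
[i=2,j=1] A[i]=6<=B[j]=6 take 6 → i++
[i=3,j=1] A[i]=7>B[j]=6 take 6 → j++
[i=3,j=2] A[i]=7<=B[j]=33 take 7 → i++
[i=4,j=2] A[i]=9<=B[j]=33 take 9 → i++
[i=5,j=2] A[i]=16<=B[j]=33 take 16 → i++
[i=6,j=2] A[i]=19<=B[j]=33 take 19 → i++
[i=7,j=2] A done, take B[j]=33 → j++
[i=7,j=3] A done, take B[j]=38 → j++
[i=7,j=4] A done, take B[j]=39 → j++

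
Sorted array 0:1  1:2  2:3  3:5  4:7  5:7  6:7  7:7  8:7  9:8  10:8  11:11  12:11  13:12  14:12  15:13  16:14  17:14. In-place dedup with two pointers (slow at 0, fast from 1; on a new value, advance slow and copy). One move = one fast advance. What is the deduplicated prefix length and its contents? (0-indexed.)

length 10; prefix = [1, 2, 3, 5, 7, 8, 11, 12, 13, 14]

(s=0,f=1) a[fast]=2≠a[slow]=1 write a[1]=2 → slow++,fast++
(s=1,f=2) a[fast]=3≠a[slow]=2 write a[2]=3 → slow++,fast++
(s=2,f=3) a[fast]=5≠a[slow]=3 write a[3]=5 → slow++,fast++
(s=3,f=4) a[fast]=7≠a[slow]=5 write a[4]=7 → slow++,fast++
(s=4,f=5) a[fast]=7=a[slow] dup → fast++
(s=4,f=6) a[fast]=7=a[slow] dup → fast++
(s=4,f=7) a[fast]=7=a[slow] dup → fast++
(s=4,f=8) a[fast]=7=a[slow] dup → fast++
(s=4,f=9) a[fast]=8≠a[slow]=7 write a[5]=8 → slow++,fast++
(s=5,f=10) a[fast]=8=a[slow] dup → fast++
(s=5,f=11) a[fast]=11≠a[slow]=8 write a[6]=11 → slow++,fast++
(s=6,f=12) a[fast]=11=a[slow] dup → fast++
(s=6,f=13) a[fast]=12≠a[slow]=11 write a[7]=12 → slow++,fast++
(s=7,f=14) a[fast]=12=a[slow] dup → fast++
(s=7,f=15) a[fast]=13≠a[slow]=12 write a[8]=13 → slow++,fast++
(s=8,f=16) a[fast]=14≠a[slow]=13 write a[9]=14 → slow++,fast++
(s=9,f=17) a[fast]=14=a[slow] dup → fast++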